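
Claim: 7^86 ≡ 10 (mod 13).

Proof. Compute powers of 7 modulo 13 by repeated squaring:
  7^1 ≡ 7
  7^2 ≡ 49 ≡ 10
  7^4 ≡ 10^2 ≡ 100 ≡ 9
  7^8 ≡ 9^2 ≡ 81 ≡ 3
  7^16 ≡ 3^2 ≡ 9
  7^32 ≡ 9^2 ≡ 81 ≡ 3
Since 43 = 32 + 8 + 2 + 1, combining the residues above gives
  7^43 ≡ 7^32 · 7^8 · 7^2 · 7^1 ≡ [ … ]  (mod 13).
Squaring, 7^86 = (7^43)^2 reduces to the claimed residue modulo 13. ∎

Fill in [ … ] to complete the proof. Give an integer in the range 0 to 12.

6

7^32 · 7^8 · 7^2 · 7^1 ≡ 3 · 3 · 10 · 7 = 630.
630 mod 13 = 6, so 7^43 ≡ 6 (mod 13).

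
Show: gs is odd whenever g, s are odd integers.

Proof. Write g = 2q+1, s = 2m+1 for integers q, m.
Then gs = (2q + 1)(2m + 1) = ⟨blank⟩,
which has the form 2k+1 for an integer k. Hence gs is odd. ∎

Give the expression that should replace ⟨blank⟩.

(2q + 1)(2m + 1) = 4mq + 2m + 2q + 1
= 2(2mq + m + q) + 1.
Since 2mq + m + q is an integer, the product is of the form 2k+1 for an integer k.

2(2mq + m + q) + 1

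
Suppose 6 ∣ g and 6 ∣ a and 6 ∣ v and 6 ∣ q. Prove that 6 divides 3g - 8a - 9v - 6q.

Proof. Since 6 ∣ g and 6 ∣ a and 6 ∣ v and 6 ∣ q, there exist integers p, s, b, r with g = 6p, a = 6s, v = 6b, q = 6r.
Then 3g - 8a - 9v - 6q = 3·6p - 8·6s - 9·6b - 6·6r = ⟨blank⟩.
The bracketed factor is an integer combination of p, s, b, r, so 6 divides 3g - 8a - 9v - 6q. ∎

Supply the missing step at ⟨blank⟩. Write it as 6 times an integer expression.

Each term has a factor of 6: 3·6p - 8·6s - 9·6b - 6·6r = 6·(-9b + 3p - 6r - 8s).
Since -9b + 3p - 6r - 8s is an integer, 6 ∣ (3g - 8a - 9v - 6q).

6(-9b + 3p - 6r - 8s)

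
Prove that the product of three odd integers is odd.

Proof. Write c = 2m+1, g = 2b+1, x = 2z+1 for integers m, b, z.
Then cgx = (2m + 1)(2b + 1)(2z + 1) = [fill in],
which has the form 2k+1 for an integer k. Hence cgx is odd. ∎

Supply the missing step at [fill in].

2(4bmz + 2bm + 2bz + b + 2mz + m + z) + 1

(2m + 1)(2b + 1)(2z + 1) = 8bmz + 4bm + 4bz + 2b + 4mz + 2m + 2z + 1
= 2(4bmz + 2bm + 2bz + b + 2mz + m + z) + 1.
Since 4bmz + 2bm + 2bz + b + 2mz + m + z is an integer, the product is of the form 2k+1 for an integer k.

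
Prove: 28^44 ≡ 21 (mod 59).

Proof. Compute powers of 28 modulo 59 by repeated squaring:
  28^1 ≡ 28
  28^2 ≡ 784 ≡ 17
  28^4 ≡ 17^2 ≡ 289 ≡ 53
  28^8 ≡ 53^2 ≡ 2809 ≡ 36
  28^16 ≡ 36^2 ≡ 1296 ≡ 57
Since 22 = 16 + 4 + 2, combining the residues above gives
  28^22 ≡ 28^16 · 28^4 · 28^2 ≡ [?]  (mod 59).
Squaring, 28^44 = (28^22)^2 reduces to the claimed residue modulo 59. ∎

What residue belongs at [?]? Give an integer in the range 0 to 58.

28^16 · 28^4 · 28^2 ≡ 57 · 53 · 17 = 51357.
51357 mod 59 = 27, so 28^22 ≡ 27 (mod 59).

27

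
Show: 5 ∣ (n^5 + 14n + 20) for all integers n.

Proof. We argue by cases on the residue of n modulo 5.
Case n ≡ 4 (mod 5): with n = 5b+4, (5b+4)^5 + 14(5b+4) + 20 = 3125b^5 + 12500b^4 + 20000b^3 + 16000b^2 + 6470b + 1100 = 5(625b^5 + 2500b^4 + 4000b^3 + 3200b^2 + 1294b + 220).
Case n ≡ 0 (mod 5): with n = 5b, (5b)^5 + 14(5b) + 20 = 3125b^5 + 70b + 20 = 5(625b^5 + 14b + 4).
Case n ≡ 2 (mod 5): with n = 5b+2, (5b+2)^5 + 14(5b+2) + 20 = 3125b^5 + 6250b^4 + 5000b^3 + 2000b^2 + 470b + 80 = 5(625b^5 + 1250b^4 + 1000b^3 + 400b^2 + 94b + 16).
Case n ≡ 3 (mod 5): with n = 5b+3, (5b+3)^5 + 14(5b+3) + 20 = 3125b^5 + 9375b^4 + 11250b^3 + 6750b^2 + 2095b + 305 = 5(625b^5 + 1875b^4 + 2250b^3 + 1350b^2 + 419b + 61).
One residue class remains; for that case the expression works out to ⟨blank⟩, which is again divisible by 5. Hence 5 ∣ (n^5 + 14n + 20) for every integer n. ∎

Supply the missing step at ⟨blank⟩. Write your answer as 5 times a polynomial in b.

Only n ≡ 1 (mod 5) is unaccounted for. Put n = 5b+1:
(5b+1)^5 + 14(5b+1) + 20 expands to 3125b^5 + 3125b^4 + 1250b^3 + 250b^2 + 95b + 35,
and factoring out 5 leaves 5(625b^5 + 625b^4 + 250b^3 + 50b^2 + 19b + 7).

5(625b^5 + 625b^4 + 250b^3 + 50b^2 + 19b + 7)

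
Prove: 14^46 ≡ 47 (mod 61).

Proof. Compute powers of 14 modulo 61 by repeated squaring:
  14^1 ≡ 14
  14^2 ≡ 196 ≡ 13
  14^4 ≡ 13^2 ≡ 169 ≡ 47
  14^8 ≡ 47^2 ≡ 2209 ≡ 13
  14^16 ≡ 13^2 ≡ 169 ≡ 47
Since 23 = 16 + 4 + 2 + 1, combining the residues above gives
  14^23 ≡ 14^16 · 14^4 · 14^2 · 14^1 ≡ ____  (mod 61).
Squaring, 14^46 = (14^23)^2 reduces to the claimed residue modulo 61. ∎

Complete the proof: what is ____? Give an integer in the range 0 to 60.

14^16 · 14^4 · 14^2 · 14^1 ≡ 47 · 47 · 13 · 14 = 402038.
402038 mod 61 = 48, so 14^23 ≡ 48 (mod 61).

48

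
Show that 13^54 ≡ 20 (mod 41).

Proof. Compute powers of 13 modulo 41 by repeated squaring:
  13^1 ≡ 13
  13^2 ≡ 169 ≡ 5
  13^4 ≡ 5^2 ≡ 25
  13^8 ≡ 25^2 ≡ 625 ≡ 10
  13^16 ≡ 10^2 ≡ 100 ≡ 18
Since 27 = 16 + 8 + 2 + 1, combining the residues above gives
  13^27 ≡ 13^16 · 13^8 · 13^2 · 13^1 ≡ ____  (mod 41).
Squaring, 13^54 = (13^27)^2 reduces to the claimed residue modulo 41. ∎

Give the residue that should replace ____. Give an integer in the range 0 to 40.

15

Multiply the listed residues: 18 · 10 · 5 · 13 = 180 → 900 → 11700.
Reducing modulo 41: 11700 = 285·41 + 15, so 13^27 ≡ 15.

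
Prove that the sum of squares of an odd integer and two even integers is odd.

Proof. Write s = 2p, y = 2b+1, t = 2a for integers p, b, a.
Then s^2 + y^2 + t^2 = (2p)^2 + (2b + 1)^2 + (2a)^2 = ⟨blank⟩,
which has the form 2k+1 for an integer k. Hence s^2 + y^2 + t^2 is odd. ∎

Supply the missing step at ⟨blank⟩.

Expanding: (2p)^2 + (2b + 1)^2 + (2a)^2 = 4a^2 + 4b^2 + 4b + 4p^2 + 1.
Every term except the constant is even, so this is 2(2a^2 + 2b^2 + 2b + 2p^2) + 1,
and 2a^2 + 2b^2 + 2b + 2p^2 ∈ ℤ gives the required form.

2(2a^2 + 2b^2 + 2b + 2p^2) + 1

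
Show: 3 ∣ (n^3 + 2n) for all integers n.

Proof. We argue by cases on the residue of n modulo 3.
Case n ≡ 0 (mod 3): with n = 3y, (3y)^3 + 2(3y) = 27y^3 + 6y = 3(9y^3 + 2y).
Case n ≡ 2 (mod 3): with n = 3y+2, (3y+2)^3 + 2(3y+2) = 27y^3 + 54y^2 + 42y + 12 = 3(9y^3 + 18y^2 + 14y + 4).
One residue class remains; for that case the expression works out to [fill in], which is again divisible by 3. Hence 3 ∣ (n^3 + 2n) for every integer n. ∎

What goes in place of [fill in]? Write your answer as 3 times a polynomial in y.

The residues treated are {0, 2}, so the missing case is n ≡ 1 (mod 3); write n = 3y+1.
Then (3y+1)^3 + 2(3y+1) = 27y^3 + 27y^2 + 15y + 3 = 3(9y^3 + 9y^2 + 5y + 1).

3(9y^3 + 9y^2 + 5y + 1)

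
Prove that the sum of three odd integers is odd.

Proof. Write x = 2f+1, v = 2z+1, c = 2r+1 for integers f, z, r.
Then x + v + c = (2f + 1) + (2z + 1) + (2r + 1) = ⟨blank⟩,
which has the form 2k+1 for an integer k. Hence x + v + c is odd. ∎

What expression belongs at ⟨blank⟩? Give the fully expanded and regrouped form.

2(f + r + z + 1) + 1

Expanding: (2f + 1) + (2z + 1) + (2r + 1) = 2f + 2r + 2z + 3.
Every term except the constant is even, so this is 2(f + r + z + 1) + 1,
and f + r + z + 1 ∈ ℤ gives the required form.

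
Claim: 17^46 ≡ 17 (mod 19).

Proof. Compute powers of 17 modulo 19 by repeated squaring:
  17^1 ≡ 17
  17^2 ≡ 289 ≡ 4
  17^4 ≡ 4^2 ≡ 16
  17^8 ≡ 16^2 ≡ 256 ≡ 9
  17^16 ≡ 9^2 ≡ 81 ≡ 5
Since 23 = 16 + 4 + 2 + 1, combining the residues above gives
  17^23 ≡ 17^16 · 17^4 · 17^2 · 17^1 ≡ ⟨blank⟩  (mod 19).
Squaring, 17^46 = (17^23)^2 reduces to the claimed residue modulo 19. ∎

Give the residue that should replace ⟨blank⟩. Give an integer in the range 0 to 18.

17^16 · 17^4 · 17^2 · 17^1 ≡ 5 · 16 · 4 · 17 = 5440.
5440 mod 19 = 6, so 17^23 ≡ 6 (mod 19).

6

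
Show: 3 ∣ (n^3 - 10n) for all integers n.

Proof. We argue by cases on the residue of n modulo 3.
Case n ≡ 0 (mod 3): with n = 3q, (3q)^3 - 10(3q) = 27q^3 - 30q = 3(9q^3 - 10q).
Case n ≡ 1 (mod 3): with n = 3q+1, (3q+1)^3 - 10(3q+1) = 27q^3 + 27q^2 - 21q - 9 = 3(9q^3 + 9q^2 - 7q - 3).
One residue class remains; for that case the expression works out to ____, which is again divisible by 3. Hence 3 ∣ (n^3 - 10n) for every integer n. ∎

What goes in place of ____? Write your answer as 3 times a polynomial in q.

Only n ≡ 2 (mod 3) is unaccounted for. Put n = 3q+2:
(3q+2)^3 - 10(3q+2) expands to 27q^3 + 54q^2 + 6q - 12,
and factoring out 3 leaves 3(9q^3 + 18q^2 + 2q - 4).

3(9q^3 + 18q^2 + 2q - 4)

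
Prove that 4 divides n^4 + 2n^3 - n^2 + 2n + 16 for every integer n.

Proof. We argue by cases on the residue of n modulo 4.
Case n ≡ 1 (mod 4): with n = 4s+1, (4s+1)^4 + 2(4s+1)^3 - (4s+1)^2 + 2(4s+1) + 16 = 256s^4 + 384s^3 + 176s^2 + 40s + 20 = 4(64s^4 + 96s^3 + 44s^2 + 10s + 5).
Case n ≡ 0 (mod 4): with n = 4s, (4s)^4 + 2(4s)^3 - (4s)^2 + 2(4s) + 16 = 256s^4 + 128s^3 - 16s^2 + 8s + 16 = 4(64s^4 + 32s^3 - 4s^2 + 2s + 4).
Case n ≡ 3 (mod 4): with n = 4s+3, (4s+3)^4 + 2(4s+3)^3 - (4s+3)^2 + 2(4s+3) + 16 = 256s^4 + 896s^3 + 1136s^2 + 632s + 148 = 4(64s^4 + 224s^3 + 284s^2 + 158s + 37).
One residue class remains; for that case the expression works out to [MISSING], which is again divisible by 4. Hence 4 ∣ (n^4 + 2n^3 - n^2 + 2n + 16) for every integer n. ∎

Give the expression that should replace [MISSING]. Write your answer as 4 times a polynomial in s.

4(64s^4 + 160s^3 + 140s^2 + 54s + 12)

Only n ≡ 2 (mod 4) is unaccounted for. Put n = 4s+2:
(4s+2)^4 + 2(4s+2)^3 - (4s+2)^2 + 2(4s+2) + 16 expands to 256s^4 + 640s^3 + 560s^2 + 216s + 48,
and factoring out 4 leaves 4(64s^4 + 160s^3 + 140s^2 + 54s + 12).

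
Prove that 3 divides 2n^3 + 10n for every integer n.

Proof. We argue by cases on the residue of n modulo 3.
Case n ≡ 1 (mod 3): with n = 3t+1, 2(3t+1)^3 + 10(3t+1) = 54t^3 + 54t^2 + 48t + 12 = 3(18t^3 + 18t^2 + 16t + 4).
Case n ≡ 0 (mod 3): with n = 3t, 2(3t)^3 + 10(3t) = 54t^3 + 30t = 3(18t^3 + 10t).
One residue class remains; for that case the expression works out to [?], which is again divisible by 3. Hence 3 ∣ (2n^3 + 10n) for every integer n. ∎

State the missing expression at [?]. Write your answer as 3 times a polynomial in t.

3(18t^3 + 36t^2 + 34t + 12)

Only n ≡ 2 (mod 3) is unaccounted for. Put n = 3t+2:
2(3t+2)^3 + 10(3t+2) expands to 54t^3 + 108t^2 + 102t + 36,
and factoring out 3 leaves 3(18t^3 + 36t^2 + 34t + 12).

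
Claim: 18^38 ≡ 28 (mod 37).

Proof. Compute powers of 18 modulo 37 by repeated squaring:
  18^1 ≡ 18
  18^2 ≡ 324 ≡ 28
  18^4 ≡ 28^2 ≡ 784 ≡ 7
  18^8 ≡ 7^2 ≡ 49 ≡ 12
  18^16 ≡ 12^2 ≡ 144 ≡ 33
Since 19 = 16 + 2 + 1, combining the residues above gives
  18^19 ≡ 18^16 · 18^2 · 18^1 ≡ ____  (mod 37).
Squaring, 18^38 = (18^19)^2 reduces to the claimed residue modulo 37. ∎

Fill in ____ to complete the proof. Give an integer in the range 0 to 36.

18^16 · 18^2 · 18^1 ≡ 33 · 28 · 18 = 16632.
16632 mod 37 = 19, so 18^19 ≡ 19 (mod 37).

19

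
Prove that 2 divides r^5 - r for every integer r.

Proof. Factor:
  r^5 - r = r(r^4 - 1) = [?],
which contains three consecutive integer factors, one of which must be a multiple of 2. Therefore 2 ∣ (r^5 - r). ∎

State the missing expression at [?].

r^4 - 1 = (r^2 - 1)(r^2 + 1), and r^2 - 1 = (r-1)(r+1).
So r(r^4 - 1) = (r - 1)r(r + 1)(r^2 + 1).

(r - 1)r(r + 1)(r^2 + 1)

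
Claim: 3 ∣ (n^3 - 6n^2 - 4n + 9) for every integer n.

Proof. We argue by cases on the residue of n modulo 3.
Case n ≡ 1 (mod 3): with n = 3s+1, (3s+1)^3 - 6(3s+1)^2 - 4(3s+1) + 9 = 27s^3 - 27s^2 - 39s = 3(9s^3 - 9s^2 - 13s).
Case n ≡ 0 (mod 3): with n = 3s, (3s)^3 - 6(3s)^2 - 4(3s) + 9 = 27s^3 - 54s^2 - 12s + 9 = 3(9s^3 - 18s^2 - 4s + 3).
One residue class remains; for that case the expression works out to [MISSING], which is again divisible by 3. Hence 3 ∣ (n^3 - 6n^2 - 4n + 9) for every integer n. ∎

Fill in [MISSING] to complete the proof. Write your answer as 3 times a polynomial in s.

Only n ≡ 2 (mod 3) is unaccounted for. Put n = 3s+2:
(3s+2)^3 - 6(3s+2)^2 - 4(3s+2) + 9 expands to 27s^3 - 48s - 15,
and factoring out 3 leaves 3(9s^3 - 16s - 5).

3(9s^3 - 16s - 5)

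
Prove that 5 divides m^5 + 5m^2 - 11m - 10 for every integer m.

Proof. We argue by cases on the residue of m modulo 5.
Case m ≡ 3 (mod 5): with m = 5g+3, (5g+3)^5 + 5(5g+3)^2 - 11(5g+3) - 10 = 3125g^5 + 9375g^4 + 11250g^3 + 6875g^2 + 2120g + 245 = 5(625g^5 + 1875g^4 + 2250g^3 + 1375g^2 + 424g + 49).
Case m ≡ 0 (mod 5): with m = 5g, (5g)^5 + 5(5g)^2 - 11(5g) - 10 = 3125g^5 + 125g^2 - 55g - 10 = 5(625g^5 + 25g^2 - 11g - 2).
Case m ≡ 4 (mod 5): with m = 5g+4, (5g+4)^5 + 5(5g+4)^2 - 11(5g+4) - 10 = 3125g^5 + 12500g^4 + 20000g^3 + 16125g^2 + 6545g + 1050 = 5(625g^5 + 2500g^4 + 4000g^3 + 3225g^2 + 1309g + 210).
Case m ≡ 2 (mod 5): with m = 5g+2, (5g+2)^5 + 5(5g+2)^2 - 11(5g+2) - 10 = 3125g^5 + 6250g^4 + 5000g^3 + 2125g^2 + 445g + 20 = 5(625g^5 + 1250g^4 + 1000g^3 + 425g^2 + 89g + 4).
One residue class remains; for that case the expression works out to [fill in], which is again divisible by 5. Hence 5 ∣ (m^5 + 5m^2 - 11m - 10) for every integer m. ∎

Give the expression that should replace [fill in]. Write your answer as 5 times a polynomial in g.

5(625g^5 + 625g^4 + 250g^3 + 75g^2 + 4g - 3)

Only m ≡ 1 (mod 5) is unaccounted for. Put m = 5g+1:
(5g+1)^5 + 5(5g+1)^2 - 11(5g+1) - 10 expands to 3125g^5 + 3125g^4 + 1250g^3 + 375g^2 + 20g - 15,
and factoring out 5 leaves 5(625g^5 + 625g^4 + 250g^3 + 75g^2 + 4g - 3).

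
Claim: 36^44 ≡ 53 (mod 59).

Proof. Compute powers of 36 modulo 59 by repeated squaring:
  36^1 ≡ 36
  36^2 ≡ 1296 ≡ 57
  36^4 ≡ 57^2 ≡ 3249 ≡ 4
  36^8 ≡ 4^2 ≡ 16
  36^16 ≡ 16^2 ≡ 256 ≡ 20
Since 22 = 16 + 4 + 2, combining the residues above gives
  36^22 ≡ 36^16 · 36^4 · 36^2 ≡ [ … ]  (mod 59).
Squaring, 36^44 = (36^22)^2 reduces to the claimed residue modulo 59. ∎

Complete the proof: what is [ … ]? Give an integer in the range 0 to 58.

17

Multiply the listed residues: 20 · 4 · 57 = 80 → 4560.
Reducing modulo 59: 4560 = 77·59 + 17, so 36^22 ≡ 17.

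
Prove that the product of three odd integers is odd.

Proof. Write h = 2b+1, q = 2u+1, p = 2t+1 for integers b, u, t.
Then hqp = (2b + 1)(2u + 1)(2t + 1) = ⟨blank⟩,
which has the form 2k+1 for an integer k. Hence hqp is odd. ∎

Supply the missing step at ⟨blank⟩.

Expanding: (2b + 1)(2u + 1)(2t + 1) = 8btu + 4bt + 4bu + 2b + 4tu + 2t + 2u + 1.
Every term except the constant is even, so this is 2(4btu + 2bt + 2bu + b + 2tu + t + u) + 1,
and 4btu + 2bt + 2bu + b + 2tu + t + u ∈ ℤ gives the required form.

2(4btu + 2bt + 2bu + b + 2tu + t + u) + 1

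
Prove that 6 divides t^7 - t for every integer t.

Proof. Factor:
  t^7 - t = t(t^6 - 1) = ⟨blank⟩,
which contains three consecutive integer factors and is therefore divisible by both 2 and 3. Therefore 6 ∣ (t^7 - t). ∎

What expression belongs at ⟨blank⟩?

t^6 - 1 = (t^2 - 1)(t^4 + t^2 + 1), and t^2 - 1 = (t-1)(t+1).
So t(t^6 - 1) = (t - 1)t(t + 1)(t^4 + t^2 + 1).

(t - 1)t(t + 1)(t^4 + t^2 + 1)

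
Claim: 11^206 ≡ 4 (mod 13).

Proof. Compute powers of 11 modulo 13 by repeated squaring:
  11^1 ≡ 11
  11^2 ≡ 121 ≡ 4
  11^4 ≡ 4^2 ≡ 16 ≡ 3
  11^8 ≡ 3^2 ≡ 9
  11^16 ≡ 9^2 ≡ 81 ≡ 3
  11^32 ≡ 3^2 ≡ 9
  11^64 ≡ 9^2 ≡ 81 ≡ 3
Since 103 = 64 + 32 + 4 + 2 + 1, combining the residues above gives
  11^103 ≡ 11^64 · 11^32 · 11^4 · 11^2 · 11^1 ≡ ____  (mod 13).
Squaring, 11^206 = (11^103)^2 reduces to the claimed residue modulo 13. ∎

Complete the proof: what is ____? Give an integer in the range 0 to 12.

2

11^64 · 11^32 · 11^4 · 11^2 · 11^1 ≡ 3 · 9 · 3 · 4 · 11 = 3564.
3564 mod 13 = 2, so 11^103 ≡ 2 (mod 13).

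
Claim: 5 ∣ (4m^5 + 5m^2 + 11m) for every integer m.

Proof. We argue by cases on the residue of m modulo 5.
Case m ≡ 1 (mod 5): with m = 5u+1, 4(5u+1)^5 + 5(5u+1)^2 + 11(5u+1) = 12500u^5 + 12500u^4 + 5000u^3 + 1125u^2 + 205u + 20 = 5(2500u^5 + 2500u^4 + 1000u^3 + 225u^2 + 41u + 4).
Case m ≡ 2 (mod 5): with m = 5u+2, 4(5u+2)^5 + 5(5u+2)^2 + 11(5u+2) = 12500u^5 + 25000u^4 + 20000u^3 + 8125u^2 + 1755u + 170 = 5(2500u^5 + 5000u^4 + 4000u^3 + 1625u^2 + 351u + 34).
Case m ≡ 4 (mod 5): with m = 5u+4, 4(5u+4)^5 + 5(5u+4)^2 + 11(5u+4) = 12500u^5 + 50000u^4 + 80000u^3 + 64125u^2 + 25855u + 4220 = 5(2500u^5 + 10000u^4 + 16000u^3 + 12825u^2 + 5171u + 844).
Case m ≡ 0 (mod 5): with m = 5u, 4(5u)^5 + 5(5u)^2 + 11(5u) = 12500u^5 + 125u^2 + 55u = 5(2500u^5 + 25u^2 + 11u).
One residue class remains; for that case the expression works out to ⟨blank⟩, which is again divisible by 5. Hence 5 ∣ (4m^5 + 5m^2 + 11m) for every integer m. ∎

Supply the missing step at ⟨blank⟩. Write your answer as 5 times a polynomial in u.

The residues treated are {1, 2, 4, 0}, so the missing case is m ≡ 3 (mod 5); write m = 5u+3.
Then 4(5u+3)^5 + 5(5u+3)^2 + 11(5u+3) = 12500u^5 + 37500u^4 + 45000u^3 + 27125u^2 + 8305u + 1050 = 5(2500u^5 + 7500u^4 + 9000u^3 + 5425u^2 + 1661u + 210).

5(2500u^5 + 7500u^4 + 9000u^3 + 5425u^2 + 1661u + 210)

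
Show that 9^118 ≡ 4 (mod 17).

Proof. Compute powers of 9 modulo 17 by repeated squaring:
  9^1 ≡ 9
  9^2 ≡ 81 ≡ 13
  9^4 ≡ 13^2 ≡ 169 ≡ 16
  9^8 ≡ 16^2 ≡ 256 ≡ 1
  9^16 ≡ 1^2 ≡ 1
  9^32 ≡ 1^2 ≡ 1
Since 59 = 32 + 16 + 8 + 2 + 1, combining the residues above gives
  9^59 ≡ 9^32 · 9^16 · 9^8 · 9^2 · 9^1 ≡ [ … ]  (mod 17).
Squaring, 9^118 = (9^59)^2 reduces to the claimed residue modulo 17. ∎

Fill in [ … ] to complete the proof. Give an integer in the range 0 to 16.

Multiply the listed residues: 1 · 1 · 1 · 13 · 9 = 1 → 1 → 13 → 117.
Reducing modulo 17: 117 = 6·17 + 15, so 9^59 ≡ 15.

15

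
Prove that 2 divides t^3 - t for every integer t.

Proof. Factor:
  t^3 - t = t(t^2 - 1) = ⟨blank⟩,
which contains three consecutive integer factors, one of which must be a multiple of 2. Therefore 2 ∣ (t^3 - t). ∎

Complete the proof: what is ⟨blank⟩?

(t - 1)t(t + 1)

t(t^2 - 1) = t(t - 1)(t + 1) = (t - 1)t(t + 1).
These three factors are consecutive integers, so their product is divisible by 2.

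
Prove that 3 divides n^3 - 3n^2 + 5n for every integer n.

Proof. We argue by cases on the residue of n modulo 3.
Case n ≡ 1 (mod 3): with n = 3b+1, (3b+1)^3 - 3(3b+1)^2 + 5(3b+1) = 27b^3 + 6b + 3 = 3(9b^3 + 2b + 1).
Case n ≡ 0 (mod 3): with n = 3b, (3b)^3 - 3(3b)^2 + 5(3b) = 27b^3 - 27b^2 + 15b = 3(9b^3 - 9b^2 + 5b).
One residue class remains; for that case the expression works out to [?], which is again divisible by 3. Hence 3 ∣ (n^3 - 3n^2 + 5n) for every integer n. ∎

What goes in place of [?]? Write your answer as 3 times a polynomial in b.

3(9b^3 + 9b^2 + 5b + 2)

Only n ≡ 2 (mod 3) is unaccounted for. Put n = 3b+2:
(3b+2)^3 - 3(3b+2)^2 + 5(3b+2) expands to 27b^3 + 27b^2 + 15b + 6,
and factoring out 3 leaves 3(9b^3 + 9b^2 + 5b + 2).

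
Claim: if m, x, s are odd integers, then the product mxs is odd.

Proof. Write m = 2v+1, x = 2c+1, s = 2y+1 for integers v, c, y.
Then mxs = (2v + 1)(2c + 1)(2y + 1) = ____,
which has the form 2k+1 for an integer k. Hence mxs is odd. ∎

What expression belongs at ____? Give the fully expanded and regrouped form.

2(4cvy + 2cv + 2cy + c + 2vy + v + y) + 1

Expanding: (2v + 1)(2c + 1)(2y + 1) = 8cvy + 4cv + 4cy + 2c + 4vy + 2v + 2y + 1.
Every term except the constant is even, so this is 2(4cvy + 2cv + 2cy + c + 2vy + v + y) + 1,
and 4cvy + 2cv + 2cy + c + 2vy + v + y ∈ ℤ gives the required form.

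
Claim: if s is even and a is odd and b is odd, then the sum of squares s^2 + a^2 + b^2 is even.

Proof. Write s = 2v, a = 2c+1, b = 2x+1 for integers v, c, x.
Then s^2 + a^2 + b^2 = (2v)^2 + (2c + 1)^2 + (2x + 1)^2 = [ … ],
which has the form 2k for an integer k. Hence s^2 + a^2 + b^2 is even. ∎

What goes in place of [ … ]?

2(2c^2 + 2c + 2v^2 + 2x^2 + 2x + 1)

Expanding: (2v)^2 + (2c + 1)^2 + (2x + 1)^2 = 4c^2 + 4c + 4v^2 + 4x^2 + 4x + 2.
Every term is even; pulling out the factor of 2 gives 2(2c^2 + 2c + 2v^2 + 2x^2 + 2x + 1).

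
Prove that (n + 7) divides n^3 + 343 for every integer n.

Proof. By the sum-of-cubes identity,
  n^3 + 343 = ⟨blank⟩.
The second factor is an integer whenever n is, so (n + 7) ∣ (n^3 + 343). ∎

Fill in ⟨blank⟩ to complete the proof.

(n + 7)(n^2 - 7n + 49)

Polynomial division of n^3 + 343 by n + 7 leaves remainder 0 and quotient n^2 - 7n + 49.
Hence n^3 + 343 = (n + 7)(n^2 - 7n + 49).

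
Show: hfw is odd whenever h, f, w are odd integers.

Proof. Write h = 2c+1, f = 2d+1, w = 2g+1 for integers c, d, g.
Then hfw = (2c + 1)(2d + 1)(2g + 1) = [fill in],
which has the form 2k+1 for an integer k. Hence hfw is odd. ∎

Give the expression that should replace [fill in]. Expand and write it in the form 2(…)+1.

2(4cdg + 2cd + 2cg + c + 2dg + d + g) + 1

(2c + 1)(2d + 1)(2g + 1) = 8cdg + 4cd + 4cg + 2c + 4dg + 2d + 2g + 1
= 2(4cdg + 2cd + 2cg + c + 2dg + d + g) + 1.
Since 4cdg + 2cd + 2cg + c + 2dg + d + g is an integer, the product is of the form 2k+1 for an integer k.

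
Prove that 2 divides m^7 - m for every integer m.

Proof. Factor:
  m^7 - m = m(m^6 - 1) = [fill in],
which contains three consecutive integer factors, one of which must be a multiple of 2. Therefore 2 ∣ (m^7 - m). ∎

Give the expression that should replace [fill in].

m^6 - 1 = (m^2 - 1)(m^4 + m^2 + 1), and m^2 - 1 = (m-1)(m+1).
So m(m^6 - 1) = (m - 1)m(m + 1)(m^4 + m^2 + 1).

(m - 1)m(m + 1)(m^4 + m^2 + 1)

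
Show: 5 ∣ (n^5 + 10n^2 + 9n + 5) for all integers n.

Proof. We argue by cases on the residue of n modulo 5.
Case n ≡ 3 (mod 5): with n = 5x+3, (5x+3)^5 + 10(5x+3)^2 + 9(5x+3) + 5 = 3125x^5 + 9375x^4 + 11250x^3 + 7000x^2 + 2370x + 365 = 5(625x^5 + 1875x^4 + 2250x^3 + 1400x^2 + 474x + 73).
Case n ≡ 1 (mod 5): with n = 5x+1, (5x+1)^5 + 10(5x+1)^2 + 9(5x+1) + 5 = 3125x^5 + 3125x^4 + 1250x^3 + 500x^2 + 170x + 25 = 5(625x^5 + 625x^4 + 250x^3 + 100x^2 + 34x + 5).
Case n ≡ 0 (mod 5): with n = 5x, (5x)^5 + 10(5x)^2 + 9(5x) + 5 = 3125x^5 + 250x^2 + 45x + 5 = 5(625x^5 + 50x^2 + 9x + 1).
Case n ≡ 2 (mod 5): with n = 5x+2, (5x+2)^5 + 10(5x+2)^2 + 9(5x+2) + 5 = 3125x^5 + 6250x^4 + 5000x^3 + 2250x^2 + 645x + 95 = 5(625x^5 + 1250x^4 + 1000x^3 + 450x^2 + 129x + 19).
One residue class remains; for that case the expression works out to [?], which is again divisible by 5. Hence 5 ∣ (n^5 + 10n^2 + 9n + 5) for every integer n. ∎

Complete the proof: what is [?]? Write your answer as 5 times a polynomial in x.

5(625x^5 + 2500x^4 + 4000x^3 + 3250x^2 + 1369x + 245)

Only n ≡ 4 (mod 5) is unaccounted for. Put n = 5x+4:
(5x+4)^5 + 10(5x+4)^2 + 9(5x+4) + 5 expands to 3125x^5 + 12500x^4 + 20000x^3 + 16250x^2 + 6845x + 1225,
and factoring out 5 leaves 5(625x^5 + 2500x^4 + 4000x^3 + 3250x^2 + 1369x + 245).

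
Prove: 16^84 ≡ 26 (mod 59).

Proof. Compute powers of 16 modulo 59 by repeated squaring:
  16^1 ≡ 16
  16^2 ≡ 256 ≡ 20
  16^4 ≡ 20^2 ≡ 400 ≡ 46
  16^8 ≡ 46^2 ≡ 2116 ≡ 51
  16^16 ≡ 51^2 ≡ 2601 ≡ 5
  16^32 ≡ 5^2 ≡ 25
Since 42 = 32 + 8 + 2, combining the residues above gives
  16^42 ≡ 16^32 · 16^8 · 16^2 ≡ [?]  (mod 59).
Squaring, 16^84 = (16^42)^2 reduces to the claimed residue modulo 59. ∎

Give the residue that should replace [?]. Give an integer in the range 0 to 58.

Multiply the listed residues: 25 · 51 · 20 = 1275 → 25500.
Reducing modulo 59: 25500 = 432·59 + 12, so 16^42 ≡ 12.

12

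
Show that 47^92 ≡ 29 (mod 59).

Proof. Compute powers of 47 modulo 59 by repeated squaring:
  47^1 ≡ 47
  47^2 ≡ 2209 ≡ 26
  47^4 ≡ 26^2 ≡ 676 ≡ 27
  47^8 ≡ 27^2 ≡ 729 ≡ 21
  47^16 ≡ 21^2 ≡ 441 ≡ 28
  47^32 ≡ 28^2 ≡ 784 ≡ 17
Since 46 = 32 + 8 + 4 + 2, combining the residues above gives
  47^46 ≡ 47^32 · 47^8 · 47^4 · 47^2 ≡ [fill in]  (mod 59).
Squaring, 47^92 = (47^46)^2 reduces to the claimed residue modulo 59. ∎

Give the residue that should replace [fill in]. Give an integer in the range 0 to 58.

41

47^32 · 47^8 · 47^4 · 47^2 ≡ 17 · 21 · 27 · 26 = 250614.
250614 mod 59 = 41, so 47^46 ≡ 41 (mod 59).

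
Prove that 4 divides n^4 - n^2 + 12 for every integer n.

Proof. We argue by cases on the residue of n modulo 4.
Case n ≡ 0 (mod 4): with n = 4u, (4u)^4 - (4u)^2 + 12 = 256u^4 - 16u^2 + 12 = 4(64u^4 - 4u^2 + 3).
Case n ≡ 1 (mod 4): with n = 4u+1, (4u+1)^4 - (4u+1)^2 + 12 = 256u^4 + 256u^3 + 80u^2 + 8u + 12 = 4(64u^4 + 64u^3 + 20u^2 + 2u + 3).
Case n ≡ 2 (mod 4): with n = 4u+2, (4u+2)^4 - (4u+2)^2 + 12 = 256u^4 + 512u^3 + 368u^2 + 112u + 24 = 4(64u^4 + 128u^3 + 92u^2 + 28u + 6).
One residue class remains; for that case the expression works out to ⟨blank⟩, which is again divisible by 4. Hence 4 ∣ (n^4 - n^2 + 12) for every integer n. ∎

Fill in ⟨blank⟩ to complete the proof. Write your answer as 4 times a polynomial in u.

4(64u^4 + 192u^3 + 212u^2 + 102u + 21)

The residues treated are {0, 1, 2}, so the missing case is n ≡ 3 (mod 4); write n = 4u+3.
Then (4u+3)^4 - (4u+3)^2 + 12 = 256u^4 + 768u^3 + 848u^2 + 408u + 84 = 4(64u^4 + 192u^3 + 212u^2 + 102u + 21).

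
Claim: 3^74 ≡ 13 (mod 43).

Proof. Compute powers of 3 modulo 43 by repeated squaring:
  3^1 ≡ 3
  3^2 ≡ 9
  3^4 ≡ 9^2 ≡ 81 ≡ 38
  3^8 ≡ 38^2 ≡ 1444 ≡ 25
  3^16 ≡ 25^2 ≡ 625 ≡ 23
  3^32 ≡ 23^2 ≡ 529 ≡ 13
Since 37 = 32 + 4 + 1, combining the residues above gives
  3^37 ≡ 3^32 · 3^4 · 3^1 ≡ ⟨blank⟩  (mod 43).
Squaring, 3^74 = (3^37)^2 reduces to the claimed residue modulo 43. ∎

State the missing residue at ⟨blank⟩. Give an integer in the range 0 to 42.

20

Multiply the listed residues: 13 · 38 · 3 = 494 → 1482.
Reducing modulo 43: 1482 = 34·43 + 20, so 3^37 ≡ 20.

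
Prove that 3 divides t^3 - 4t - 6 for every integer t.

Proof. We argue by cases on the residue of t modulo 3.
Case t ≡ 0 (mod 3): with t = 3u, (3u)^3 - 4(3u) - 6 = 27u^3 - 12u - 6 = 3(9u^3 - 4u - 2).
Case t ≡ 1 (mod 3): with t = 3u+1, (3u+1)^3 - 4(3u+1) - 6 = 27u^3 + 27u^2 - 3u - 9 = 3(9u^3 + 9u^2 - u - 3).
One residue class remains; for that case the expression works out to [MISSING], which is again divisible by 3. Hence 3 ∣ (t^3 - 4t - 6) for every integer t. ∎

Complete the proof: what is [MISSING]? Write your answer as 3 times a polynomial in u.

3(9u^3 + 18u^2 + 8u - 2)

Only t ≡ 2 (mod 3) is unaccounted for. Put t = 3u+2:
(3u+2)^3 - 4(3u+2) - 6 expands to 27u^3 + 54u^2 + 24u - 6,
and factoring out 3 leaves 3(9u^3 + 18u^2 + 8u - 2).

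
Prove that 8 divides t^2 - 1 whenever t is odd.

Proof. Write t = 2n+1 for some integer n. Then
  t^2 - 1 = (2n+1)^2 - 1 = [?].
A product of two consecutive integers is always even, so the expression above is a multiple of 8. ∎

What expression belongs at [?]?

(2n+1)^2 - 1 = 4n^2 + 4n + 1 - 1 = 4n^2 + 4n = 4n(n+1).
Since n and n+1 are consecutive, n(n+1) is even, and 4·(even) is a multiple of 8.

4n(n + 1)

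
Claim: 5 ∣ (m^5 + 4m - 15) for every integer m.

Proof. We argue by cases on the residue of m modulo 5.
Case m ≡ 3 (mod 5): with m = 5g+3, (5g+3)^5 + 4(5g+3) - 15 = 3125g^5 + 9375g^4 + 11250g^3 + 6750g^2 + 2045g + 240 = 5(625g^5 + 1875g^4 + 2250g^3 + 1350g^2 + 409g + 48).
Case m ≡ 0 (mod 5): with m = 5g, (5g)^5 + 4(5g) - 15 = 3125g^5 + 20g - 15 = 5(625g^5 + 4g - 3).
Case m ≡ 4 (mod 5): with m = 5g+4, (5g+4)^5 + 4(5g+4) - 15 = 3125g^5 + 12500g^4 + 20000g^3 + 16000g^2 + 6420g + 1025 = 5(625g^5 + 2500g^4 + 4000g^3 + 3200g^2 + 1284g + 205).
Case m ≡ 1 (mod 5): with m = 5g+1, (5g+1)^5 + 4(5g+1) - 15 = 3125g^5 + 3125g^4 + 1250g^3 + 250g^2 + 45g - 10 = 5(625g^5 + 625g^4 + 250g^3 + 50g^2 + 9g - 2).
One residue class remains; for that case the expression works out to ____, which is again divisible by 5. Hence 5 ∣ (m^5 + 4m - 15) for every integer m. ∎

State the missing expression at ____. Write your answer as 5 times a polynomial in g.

Only m ≡ 2 (mod 5) is unaccounted for. Put m = 5g+2:
(5g+2)^5 + 4(5g+2) - 15 expands to 3125g^5 + 6250g^4 + 5000g^3 + 2000g^2 + 420g + 25,
and factoring out 5 leaves 5(625g^5 + 1250g^4 + 1000g^3 + 400g^2 + 84g + 5).

5(625g^5 + 1250g^4 + 1000g^3 + 400g^2 + 84g + 5)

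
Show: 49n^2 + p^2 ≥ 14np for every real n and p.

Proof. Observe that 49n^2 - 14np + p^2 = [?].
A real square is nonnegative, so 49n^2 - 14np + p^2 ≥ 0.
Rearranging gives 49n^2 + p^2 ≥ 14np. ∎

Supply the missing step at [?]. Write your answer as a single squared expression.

(7n - p)^2

The leading and trailing coefficients are 7^2 and 1^2, and 14 = 2·7·1, so the trinomial is (7n - p)^2.
Hence 49n^2 - 14np + p^2 ≥ 0.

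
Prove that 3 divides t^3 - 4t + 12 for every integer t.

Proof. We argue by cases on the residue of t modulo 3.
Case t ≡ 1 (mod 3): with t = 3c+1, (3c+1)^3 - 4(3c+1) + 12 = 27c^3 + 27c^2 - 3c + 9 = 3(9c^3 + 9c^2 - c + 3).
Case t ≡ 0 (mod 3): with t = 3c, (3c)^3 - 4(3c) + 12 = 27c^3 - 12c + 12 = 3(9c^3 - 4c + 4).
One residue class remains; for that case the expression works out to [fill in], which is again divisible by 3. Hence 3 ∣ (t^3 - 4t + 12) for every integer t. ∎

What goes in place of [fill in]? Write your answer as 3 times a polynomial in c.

The residues treated are {1, 0}, so the missing case is t ≡ 2 (mod 3); write t = 3c+2.
Then (3c+2)^3 - 4(3c+2) + 12 = 27c^3 + 54c^2 + 24c + 12 = 3(9c^3 + 18c^2 + 8c + 4).

3(9c^3 + 18c^2 + 8c + 4)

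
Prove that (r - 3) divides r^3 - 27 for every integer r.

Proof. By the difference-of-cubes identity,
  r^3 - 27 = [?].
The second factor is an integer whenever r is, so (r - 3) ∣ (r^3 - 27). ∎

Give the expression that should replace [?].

(r - 3)(r^2 + 3r + 9)

Polynomial division of r^3 - 27 by r - 3 leaves remainder 0 and quotient r^2 + 3r + 9.
Hence r^3 - 27 = (r - 3)(r^2 + 3r + 9).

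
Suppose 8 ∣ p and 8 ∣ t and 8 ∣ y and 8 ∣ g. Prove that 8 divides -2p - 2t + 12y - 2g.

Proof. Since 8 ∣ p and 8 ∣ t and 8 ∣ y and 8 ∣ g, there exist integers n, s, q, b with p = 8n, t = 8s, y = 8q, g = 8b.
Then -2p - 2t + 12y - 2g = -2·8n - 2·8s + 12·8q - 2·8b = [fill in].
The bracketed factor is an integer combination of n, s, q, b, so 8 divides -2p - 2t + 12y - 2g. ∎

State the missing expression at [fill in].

Pull the common 8 out of every term: -2·8n - 2·8s + 12·8q - 2·8b = 8(-2b - 2n + 12q - 2s).
-2b - 2n + 12q - 2s is an integer, which exhibits the divisibility.

8(-2b - 2n + 12q - 2s)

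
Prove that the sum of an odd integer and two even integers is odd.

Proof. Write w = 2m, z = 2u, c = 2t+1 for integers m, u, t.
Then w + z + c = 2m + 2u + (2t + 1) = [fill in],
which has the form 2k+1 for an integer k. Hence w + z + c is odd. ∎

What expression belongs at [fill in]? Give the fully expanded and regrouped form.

2(m + t + u) + 1

2m + 2u + (2t + 1) = 2m + 2t + 2u + 1
= 2(m + t + u) + 1.
Since m + t + u is an integer, the sum is of the form 2k+1 for an integer k.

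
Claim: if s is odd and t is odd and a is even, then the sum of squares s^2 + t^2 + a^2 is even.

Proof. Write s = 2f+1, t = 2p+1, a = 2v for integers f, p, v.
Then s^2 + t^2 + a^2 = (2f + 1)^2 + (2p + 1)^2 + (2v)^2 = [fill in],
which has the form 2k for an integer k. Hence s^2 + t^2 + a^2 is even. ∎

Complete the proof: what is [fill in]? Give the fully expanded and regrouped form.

2(2f^2 + 2f + 2p^2 + 2p + 2v^2 + 1)

Expanding: (2f + 1)^2 + (2p + 1)^2 + (2v)^2 = 4f^2 + 4f + 4p^2 + 4p + 4v^2 + 2.
Every term is even; pulling out the factor of 2 gives 2(2f^2 + 2f + 2p^2 + 2p + 2v^2 + 1).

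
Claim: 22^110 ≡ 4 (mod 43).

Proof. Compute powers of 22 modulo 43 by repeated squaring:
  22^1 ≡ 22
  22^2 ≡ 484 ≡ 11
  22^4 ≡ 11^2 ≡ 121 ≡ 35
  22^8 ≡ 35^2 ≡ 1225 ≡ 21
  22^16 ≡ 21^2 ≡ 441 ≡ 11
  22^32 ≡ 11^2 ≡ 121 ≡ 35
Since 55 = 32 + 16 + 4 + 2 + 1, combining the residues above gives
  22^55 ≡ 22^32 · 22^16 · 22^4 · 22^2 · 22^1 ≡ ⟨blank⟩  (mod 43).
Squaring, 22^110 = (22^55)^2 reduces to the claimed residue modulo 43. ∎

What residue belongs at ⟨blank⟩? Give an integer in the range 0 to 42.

22^32 · 22^16 · 22^4 · 22^2 · 22^1 ≡ 35 · 11 · 35 · 11 · 22 = 3260950.
3260950 mod 43 = 2, so 22^55 ≡ 2 (mod 43).

2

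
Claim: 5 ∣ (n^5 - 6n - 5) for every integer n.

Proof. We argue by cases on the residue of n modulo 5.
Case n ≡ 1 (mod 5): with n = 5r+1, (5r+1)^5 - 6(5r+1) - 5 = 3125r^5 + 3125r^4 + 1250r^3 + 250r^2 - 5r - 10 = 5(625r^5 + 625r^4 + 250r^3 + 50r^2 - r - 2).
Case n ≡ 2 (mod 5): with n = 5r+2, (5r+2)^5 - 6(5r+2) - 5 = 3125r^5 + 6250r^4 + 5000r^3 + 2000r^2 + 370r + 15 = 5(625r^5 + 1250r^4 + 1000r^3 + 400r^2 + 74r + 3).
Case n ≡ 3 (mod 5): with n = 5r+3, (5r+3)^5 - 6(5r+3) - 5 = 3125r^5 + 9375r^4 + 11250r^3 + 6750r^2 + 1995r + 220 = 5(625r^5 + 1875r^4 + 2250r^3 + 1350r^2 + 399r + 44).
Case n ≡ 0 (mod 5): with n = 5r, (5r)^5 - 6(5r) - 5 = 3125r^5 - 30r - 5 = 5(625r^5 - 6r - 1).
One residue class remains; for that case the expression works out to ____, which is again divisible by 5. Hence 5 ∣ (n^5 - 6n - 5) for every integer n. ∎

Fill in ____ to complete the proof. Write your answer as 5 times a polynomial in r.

Only n ≡ 4 (mod 5) is unaccounted for. Put n = 5r+4:
(5r+4)^5 - 6(5r+4) - 5 expands to 3125r^5 + 12500r^4 + 20000r^3 + 16000r^2 + 6370r + 995,
and factoring out 5 leaves 5(625r^5 + 2500r^4 + 4000r^3 + 3200r^2 + 1274r + 199).

5(625r^5 + 2500r^4 + 4000r^3 + 3200r^2 + 1274r + 199)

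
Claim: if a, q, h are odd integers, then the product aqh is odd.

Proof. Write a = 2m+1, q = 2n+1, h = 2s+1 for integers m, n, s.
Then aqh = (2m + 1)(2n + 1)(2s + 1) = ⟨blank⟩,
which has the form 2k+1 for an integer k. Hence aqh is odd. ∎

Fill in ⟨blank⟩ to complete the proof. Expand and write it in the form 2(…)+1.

(2m + 1)(2n + 1)(2s + 1) = 8mns + 4mn + 4ms + 2m + 4ns + 2n + 2s + 1
= 2(4mns + 2mn + 2ms + m + 2ns + n + s) + 1.
Since 4mns + 2mn + 2ms + m + 2ns + n + s is an integer, the product is of the form 2k+1 for an integer k.

2(4mns + 2mn + 2ms + m + 2ns + n + s) + 1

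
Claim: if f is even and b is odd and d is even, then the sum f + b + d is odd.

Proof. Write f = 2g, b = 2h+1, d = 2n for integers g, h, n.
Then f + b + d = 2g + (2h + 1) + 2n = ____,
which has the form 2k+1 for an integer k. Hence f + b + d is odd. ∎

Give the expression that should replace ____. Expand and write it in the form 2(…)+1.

2g + (2h + 1) + 2n = 2g + 2h + 2n + 1
= 2(g + h + n) + 1.
Since g + h + n is an integer, the sum is of the form 2k+1 for an integer k.

2(g + h + n) + 1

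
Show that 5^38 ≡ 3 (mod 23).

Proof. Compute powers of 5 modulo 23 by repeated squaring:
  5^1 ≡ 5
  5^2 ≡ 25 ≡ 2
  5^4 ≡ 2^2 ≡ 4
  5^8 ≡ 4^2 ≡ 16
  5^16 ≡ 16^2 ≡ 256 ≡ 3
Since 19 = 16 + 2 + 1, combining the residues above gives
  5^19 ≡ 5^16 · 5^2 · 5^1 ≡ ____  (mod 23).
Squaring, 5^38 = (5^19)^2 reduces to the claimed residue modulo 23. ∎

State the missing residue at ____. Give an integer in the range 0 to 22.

7

5^16 · 5^2 · 5^1 ≡ 3 · 2 · 5 = 30.
30 mod 23 = 7, so 5^19 ≡ 7 (mod 23).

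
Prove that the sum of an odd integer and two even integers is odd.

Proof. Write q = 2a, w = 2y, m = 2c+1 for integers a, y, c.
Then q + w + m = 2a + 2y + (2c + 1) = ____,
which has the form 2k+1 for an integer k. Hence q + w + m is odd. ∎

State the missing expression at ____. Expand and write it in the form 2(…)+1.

2(a + c + y) + 1

2a + 2y + (2c + 1) = 2a + 2c + 2y + 1
= 2(a + c + y) + 1.
Since a + c + y is an integer, the sum is of the form 2k+1 for an integer k.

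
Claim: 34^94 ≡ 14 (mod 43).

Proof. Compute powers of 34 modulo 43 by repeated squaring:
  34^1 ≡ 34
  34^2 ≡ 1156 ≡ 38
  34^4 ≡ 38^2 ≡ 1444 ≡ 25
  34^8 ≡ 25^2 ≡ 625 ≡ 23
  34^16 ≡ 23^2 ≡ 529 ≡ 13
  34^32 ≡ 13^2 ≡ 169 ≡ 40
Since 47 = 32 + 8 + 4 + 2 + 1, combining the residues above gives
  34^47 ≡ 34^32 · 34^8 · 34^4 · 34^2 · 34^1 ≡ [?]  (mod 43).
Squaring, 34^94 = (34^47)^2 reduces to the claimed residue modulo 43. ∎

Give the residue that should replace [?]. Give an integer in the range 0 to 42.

Multiply the listed residues: 40 · 23 · 25 · 38 · 34 = 920 → 23000 → 874000 → 29716000.
Reducing modulo 43: 29716000 = 691069·43 + 33, so 34^47 ≡ 33.

33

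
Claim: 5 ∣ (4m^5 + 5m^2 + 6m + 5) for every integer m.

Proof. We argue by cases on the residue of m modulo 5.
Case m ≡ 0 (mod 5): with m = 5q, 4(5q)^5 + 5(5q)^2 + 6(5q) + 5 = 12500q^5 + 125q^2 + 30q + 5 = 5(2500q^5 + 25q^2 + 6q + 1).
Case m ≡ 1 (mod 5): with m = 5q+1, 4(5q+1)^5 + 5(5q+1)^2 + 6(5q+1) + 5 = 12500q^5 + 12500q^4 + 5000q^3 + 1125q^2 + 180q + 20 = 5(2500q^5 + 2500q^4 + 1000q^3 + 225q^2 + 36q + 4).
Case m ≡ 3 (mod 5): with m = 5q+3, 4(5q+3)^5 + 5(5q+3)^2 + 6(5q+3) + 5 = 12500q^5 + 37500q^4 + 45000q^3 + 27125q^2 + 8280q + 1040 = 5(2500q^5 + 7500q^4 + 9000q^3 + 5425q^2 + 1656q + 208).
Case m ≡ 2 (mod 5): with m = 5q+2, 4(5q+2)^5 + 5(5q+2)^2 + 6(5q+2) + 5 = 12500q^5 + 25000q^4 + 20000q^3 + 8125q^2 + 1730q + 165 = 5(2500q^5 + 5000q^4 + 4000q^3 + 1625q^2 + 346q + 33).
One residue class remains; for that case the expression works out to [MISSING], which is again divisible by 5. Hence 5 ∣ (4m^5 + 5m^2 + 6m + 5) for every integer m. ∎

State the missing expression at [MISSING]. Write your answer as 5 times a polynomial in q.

The residues treated are {0, 1, 3, 2}, so the missing case is m ≡ 4 (mod 5); write m = 5q+4.
Then 4(5q+4)^5 + 5(5q+4)^2 + 6(5q+4) + 5 = 12500q^5 + 50000q^4 + 80000q^3 + 64125q^2 + 25830q + 4205 = 5(2500q^5 + 10000q^4 + 16000q^3 + 12825q^2 + 5166q + 841).

5(2500q^5 + 10000q^4 + 16000q^3 + 12825q^2 + 5166q + 841)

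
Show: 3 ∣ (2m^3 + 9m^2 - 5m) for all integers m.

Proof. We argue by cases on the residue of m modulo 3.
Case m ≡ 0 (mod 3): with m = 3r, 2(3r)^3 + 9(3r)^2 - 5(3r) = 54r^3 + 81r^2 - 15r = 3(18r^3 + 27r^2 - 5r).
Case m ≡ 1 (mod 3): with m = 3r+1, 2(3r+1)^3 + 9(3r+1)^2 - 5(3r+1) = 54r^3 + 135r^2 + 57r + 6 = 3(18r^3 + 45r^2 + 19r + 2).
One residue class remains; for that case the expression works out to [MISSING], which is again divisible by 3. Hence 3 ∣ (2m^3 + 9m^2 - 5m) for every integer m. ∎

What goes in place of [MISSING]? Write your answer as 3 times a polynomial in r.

The residues treated are {0, 1}, so the missing case is m ≡ 2 (mod 3); write m = 3r+2.
Then 2(3r+2)^3 + 9(3r+2)^2 - 5(3r+2) = 54r^3 + 189r^2 + 165r + 42 = 3(18r^3 + 63r^2 + 55r + 14).

3(18r^3 + 63r^2 + 55r + 14)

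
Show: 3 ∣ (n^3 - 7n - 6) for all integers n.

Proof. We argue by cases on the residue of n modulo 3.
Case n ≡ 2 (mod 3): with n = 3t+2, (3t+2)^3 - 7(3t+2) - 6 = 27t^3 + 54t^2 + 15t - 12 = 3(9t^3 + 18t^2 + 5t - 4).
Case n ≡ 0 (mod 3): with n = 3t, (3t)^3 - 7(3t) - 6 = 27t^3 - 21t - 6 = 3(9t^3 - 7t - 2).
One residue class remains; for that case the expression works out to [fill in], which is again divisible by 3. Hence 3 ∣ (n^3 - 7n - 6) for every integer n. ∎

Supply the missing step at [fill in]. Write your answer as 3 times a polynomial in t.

The residues treated are {2, 0}, so the missing case is n ≡ 1 (mod 3); write n = 3t+1.
Then (3t+1)^3 - 7(3t+1) - 6 = 27t^3 + 27t^2 - 12t - 12 = 3(9t^3 + 9t^2 - 4t - 4).

3(9t^3 + 9t^2 - 4t - 4)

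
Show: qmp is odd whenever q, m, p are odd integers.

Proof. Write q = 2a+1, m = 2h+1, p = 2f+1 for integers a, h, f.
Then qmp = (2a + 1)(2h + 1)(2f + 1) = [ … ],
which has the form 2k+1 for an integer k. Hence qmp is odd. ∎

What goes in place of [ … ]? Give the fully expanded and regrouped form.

2(4afh + 2af + 2ah + a + 2fh + f + h) + 1

Expanding: (2a + 1)(2h + 1)(2f + 1) = 8afh + 4af + 4ah + 2a + 4fh + 2f + 2h + 1.
Every term except the constant is even, so this is 2(4afh + 2af + 2ah + a + 2fh + f + h) + 1,
and 4afh + 2af + 2ah + a + 2fh + f + h ∈ ℤ gives the required form.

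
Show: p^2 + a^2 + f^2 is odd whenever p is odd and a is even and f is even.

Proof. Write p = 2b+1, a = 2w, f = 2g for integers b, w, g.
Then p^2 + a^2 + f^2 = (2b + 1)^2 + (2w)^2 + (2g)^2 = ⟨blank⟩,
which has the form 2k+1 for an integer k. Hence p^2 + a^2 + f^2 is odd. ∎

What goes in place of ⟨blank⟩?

(2b + 1)^2 + (2w)^2 + (2g)^2 = 4b^2 + 4b + 4g^2 + 4w^2 + 1
= 2(2b^2 + 2b + 2g^2 + 2w^2) + 1.
Since 2b^2 + 2b + 2g^2 + 2w^2 is an integer, the sum of squares is of the form 2k+1 for an integer k.

2(2b^2 + 2b + 2g^2 + 2w^2) + 1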